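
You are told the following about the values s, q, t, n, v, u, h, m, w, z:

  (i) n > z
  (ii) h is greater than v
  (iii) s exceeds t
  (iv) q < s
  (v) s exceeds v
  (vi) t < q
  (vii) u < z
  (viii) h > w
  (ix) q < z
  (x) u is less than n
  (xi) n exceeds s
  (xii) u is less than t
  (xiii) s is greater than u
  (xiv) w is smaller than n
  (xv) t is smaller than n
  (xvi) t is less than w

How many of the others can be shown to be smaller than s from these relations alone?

4

From s the given relations immediately reach u, t, v, q.
Nothing else is reachable below s; 4 in all.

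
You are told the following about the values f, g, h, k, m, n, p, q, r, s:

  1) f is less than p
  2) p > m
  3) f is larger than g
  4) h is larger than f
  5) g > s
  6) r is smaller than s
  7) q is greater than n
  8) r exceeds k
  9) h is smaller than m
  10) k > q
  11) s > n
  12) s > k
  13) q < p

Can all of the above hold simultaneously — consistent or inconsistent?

Every relation is compatible with n < q < k < r < s < g < f < h < m < p; the set is consistent.

consistent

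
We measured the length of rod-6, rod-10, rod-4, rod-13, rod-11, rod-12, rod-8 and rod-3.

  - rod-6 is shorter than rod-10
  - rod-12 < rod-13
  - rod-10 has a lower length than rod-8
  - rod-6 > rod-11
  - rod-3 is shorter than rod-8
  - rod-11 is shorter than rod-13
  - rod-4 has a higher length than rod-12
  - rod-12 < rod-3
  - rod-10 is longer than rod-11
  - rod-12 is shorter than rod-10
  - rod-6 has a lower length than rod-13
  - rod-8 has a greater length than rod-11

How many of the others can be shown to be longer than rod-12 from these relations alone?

From rod-12 the given relations immediately reach rod-3, rod-4, rod-10, rod-13.
From those, rod-8 — 5 in total.
No other element is forced above rod-12 by the given relations, so the count is 5.

5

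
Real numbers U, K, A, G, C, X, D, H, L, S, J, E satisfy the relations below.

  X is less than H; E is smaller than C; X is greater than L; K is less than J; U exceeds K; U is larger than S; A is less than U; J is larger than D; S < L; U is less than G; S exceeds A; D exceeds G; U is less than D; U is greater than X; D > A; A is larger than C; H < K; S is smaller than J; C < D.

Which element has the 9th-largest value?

Piecing the relations together gives one ordering: E < C < A < S < L < X < H < K < U < G < D < J.
The 9th largest is S.

S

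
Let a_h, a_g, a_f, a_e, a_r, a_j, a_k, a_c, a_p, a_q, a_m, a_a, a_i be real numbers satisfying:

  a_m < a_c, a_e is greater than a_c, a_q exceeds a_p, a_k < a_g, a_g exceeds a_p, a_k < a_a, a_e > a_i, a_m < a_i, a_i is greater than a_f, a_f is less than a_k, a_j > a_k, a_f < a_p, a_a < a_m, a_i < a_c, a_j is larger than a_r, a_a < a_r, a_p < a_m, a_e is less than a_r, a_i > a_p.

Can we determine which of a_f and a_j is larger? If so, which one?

a_j

a_f < a_k and a_k < a_a give a_f < a_a.
Then a_a < a_m extends the chain to a_m.
Then a_m < a_i extends the chain to a_i.
Then a_i < a_c extends the chain to a_c.
With a_c < a_e: a_f < a_k < a_a < a_m < a_i < a_c < a_e.
With a_e < a_r: a_f < a_k < a_a < a_m < a_i < a_c < a_e < a_r.
Then a_r < a_j extends the chain to a_j.
So a_j is larger.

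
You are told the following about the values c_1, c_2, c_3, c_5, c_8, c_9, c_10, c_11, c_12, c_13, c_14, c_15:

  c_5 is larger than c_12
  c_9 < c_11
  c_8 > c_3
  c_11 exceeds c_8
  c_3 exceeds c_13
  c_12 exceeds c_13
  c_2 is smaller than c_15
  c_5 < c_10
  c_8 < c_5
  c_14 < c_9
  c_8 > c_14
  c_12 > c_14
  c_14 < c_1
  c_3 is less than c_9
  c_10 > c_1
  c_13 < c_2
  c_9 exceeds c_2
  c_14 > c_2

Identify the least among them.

c_13

Chaining upward from c_13: directly above it, c_2, c_3, c_12; then c_14, c_15, c_8, c_5, c_9; then c_1, c_11, c_10.
That covers every other element, and nothing is given below c_13, so c_13 is the least.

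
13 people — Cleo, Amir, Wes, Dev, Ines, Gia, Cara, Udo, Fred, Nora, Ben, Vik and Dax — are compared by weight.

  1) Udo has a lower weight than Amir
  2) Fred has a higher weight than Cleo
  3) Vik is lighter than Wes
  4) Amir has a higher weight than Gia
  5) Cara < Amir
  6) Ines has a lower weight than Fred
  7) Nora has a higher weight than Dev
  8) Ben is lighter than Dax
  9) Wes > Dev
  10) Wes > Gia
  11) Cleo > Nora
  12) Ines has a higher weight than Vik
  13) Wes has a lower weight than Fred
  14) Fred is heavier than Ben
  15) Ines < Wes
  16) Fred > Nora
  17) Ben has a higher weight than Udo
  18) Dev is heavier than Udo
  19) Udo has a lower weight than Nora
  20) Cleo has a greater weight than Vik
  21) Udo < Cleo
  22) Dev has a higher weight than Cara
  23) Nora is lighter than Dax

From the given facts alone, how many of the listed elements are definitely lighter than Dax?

5

From Dax the given relations immediately reach Nora, Ben.
From those, Udo, Dev — 4 in total.
From those, Cara — 5 in total.
Nothing else is reachable below Dax; 5 in all.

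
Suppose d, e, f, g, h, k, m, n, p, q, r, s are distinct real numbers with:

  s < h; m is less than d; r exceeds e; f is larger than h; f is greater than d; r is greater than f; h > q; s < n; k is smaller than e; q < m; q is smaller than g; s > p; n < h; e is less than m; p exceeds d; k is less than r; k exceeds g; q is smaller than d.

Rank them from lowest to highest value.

q < g < k < e < m < d < p < s < n < h < f < r

Nothing is placed below q, so it is least; from there q < g; g < k; k < e; e < m; m < d; d < p; p < s; s < n; n < h; h < f; f < r, each given directly.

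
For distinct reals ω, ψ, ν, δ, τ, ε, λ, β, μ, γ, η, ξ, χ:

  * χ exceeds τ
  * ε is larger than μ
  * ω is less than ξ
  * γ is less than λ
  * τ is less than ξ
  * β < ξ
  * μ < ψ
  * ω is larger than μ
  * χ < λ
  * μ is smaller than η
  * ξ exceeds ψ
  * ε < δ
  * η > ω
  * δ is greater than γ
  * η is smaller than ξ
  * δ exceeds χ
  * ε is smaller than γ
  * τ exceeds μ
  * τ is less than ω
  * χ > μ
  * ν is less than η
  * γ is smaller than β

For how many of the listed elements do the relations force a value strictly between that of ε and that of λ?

1

Chaining upward from ε reaches: γ, β, δ, ξ.
Chaining downward from λ reaches: μ, τ, χ, γ.
Strictly between ε and λ are those in both lists: γ — 1 element.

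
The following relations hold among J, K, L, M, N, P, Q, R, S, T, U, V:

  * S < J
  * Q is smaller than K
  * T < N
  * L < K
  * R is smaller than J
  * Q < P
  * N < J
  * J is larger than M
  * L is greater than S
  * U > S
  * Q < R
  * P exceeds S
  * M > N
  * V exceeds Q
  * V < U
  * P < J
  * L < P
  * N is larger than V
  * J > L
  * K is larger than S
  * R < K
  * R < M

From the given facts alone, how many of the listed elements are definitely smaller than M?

Directly below M: R, N.
One step further: Q, T, V (5 so far).
Nothing else is reachable below M; 5 in all.

5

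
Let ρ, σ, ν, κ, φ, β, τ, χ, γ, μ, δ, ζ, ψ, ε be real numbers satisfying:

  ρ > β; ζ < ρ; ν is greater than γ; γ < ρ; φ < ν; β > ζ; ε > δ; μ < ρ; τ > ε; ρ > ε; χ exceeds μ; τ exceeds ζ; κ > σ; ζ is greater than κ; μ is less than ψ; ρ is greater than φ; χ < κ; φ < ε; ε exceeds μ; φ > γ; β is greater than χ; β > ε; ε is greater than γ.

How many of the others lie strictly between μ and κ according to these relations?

1

Chaining upward from μ reaches: χ, ε, ζ, τ, β, ρ, ψ.
Chaining downward from κ reaches: σ, χ.
Strictly between μ and κ are those in both lists: χ — 1 element.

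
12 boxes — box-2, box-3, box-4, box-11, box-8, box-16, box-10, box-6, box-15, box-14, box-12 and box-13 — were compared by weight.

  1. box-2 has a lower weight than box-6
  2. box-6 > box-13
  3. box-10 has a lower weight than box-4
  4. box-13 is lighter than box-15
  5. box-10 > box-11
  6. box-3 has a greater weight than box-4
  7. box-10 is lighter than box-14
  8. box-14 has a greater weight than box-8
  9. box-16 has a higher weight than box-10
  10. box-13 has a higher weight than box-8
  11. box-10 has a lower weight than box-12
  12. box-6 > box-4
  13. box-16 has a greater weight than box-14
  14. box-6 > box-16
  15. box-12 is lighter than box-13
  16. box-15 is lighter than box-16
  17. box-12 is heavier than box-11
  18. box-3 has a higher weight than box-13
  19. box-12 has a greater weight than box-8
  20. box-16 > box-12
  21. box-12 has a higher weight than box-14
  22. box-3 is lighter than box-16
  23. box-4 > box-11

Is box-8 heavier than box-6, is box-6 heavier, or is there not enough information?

box-6

box-8 < box-14 and box-14 < box-12 give box-8 < box-12.
With box-12 < box-13: box-8 < box-14 < box-12 < box-13.
With box-13 < box-15: box-8 < box-14 < box-12 < box-13 < box-15.
With box-15 < box-16: box-8 < box-14 < box-12 < box-13 < box-15 < box-16.
With box-16 < box-6: box-8 < box-14 < box-12 < box-13 < box-15 < box-16 < box-6.
So box-6 is heavier.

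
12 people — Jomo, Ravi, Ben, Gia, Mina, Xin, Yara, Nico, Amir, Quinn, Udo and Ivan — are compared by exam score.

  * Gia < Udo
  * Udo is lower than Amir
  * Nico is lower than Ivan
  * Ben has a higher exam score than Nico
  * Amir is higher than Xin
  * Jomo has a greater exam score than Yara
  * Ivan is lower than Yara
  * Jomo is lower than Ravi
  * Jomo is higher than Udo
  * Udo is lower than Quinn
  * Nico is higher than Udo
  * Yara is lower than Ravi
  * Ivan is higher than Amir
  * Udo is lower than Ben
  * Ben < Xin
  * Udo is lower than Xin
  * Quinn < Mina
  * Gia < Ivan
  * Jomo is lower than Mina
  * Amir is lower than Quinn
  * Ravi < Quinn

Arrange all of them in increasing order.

Nothing is placed below Gia, so it is least; from there Gia < Udo; Udo < Nico; Nico < Ben; Ben < Xin; Xin < Amir; Amir < Ivan; Ivan < Yara; Yara < Jomo; Jomo < Ravi; Ravi < Quinn; Quinn < Mina, each given directly.

Gia < Udo < Nico < Ben < Xin < Amir < Ivan < Yara < Jomo < Ravi < Quinn < Mina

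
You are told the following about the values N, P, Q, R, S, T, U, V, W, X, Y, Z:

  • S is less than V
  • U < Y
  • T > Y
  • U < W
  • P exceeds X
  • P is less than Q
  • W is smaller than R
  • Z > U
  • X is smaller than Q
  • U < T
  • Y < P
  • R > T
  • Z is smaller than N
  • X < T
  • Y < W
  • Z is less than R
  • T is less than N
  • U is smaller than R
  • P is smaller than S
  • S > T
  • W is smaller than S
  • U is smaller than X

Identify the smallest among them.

U

X is not least since U < X; Z is not least since U < Z; Y is not least since U < Y; P is not least since Y < P; W is not least since U < W; T is not least since X < T; N is not least since Z < N; R is not least since U < R; Q is not least since P < Q; S is not least since W < S; V is not least since S < V.
Only U has nothing below it, so U is the smallest.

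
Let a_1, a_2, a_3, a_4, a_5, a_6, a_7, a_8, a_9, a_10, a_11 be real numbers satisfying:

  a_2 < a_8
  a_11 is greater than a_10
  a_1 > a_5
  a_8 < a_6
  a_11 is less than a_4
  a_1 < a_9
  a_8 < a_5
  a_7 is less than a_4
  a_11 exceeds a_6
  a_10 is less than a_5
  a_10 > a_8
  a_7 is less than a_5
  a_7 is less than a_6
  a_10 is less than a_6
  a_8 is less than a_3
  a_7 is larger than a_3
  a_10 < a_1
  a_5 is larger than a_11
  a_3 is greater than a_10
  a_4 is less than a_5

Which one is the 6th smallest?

a_6

The consecutive relations fix a unique order: a_2 < a_8 < a_10 < a_3 < a_7 < a_6 < a_11 < a_4 < a_5 < a_1 < a_9.
Counting 6 from the smallest end gives a_6.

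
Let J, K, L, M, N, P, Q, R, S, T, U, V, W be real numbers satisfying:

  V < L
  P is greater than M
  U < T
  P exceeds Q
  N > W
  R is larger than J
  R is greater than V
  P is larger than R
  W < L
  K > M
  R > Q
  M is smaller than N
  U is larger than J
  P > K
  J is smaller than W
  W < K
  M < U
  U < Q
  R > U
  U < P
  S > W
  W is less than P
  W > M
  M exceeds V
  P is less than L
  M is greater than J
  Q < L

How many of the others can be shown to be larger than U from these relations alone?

Directly above U: Q, R, P, T.
One step further: L (5 so far).
Nothing else is reachable above U; 5 in all.

5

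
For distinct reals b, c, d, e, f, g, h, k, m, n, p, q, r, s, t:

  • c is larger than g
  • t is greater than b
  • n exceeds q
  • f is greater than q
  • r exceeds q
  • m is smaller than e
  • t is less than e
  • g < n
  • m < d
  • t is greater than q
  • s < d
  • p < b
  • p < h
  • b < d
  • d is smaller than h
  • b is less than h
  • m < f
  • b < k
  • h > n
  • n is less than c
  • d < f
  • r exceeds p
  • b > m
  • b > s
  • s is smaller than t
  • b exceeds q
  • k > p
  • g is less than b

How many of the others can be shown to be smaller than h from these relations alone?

8

The elements the relations force below h are g, q, p, m, s, b, d, n — no chain reaches any other.
That is 8.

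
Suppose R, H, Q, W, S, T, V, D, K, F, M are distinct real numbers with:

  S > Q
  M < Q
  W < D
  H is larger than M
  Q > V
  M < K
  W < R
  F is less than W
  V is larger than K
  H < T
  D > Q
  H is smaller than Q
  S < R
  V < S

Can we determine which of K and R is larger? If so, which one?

R

K < V and V < Q give K < Q.
Then Q < S extends the chain to S.
With S < R: K < V < Q < S < R.
So R is larger.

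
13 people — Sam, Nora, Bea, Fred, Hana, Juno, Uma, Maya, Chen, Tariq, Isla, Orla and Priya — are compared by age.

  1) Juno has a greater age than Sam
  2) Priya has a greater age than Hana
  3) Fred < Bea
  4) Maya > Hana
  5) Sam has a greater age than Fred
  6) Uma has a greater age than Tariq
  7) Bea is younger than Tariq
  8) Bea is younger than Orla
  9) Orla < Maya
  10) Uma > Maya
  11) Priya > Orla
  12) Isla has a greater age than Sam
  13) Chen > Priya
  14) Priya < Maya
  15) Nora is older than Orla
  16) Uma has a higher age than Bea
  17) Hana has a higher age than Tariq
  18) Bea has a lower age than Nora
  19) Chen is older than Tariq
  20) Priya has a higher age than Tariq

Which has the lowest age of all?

Chaining upward from Fred: directly above it, Sam, Bea; then Isla, Tariq, Juno, Orla, Nora, Uma; then Hana, Priya, Maya, Chen.
That covers every other element, and nothing is given below Fred, so Fred is the lowest age.

Fred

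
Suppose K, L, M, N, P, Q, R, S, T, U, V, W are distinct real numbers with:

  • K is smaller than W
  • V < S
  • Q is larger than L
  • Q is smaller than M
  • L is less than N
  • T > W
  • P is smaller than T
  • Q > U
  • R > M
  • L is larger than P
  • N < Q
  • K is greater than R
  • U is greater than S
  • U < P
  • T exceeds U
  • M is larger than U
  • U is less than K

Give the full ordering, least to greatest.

V < S < U < P < L < N < Q < M < R < K < W < T

The consecutive links are each given: V < S; S < U; U < P; P < L; L < N; N < Q; Q < M; M < R; R < K; K < W; W < T.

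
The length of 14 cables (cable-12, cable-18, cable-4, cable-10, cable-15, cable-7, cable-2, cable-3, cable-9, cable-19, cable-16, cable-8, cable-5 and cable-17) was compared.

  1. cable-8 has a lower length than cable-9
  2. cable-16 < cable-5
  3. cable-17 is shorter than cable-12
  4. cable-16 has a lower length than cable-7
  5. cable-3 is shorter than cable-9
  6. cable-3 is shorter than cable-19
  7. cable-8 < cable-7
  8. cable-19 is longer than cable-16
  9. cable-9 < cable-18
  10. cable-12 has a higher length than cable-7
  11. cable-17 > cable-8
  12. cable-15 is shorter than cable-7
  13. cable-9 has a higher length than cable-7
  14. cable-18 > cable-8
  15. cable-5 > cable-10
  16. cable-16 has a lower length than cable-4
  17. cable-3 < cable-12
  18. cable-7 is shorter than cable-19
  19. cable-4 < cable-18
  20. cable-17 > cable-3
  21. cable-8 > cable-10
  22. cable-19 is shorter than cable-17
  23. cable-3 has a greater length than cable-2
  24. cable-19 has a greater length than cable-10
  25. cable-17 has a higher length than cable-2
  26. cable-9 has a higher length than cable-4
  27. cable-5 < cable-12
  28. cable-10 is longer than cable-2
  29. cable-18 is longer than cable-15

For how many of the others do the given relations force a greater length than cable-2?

From cable-2 the given relations immediately reach cable-3, cable-10, cable-17.
From those, cable-8, cable-9, cable-19, cable-5, cable-12 — 8 in total.
From those, cable-7, cable-18 — 10 in total.
Nothing else is reachable above cable-2; 10 in all.

10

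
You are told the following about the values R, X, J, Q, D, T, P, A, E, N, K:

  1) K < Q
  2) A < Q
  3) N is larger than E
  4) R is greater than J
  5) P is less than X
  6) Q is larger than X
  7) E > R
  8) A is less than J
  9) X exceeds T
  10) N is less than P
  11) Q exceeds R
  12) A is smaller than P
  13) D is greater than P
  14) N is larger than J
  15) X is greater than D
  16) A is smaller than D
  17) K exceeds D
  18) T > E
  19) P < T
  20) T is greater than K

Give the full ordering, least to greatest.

A < J < R < E < N < P < D < K < T < X < Q

The consecutive links are each given: A < J; J < R; R < E; E < N; N < P; P < D; D < K; K < T; T < X; X < Q.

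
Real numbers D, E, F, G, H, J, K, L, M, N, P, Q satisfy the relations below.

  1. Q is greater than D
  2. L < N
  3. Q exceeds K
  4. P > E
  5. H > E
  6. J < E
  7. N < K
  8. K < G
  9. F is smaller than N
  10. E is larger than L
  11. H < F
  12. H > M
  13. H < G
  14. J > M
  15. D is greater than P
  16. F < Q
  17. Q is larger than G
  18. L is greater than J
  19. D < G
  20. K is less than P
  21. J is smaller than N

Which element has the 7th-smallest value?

N

Chaining the given pairs: M < J < L < E < H < F < N < K < P < D < G < Q.
Counting 7 from the smallest end gives N.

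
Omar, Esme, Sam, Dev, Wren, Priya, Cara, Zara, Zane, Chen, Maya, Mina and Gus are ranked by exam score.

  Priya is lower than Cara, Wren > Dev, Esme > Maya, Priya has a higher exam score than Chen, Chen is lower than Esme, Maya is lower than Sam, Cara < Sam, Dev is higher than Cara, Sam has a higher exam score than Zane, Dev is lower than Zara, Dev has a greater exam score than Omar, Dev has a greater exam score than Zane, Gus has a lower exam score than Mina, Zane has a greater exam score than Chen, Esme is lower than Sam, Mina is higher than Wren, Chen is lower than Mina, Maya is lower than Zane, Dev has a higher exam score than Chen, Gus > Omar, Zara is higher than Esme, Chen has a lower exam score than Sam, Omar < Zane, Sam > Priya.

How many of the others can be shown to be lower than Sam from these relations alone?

The elements the relations force below Sam are Chen, Omar, Priya, Maya, Zane, Cara, Esme — no chain reaches any other.
That is 7.

7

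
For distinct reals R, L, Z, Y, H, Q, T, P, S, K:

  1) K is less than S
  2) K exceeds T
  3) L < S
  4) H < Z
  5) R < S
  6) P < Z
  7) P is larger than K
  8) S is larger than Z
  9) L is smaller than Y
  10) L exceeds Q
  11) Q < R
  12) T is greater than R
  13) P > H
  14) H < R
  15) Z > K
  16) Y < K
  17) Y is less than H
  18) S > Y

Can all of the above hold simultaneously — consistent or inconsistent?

Every relation is compatible with Q < L < Y < H < R < T < K < P < Z < S; the set is consistent.

consistent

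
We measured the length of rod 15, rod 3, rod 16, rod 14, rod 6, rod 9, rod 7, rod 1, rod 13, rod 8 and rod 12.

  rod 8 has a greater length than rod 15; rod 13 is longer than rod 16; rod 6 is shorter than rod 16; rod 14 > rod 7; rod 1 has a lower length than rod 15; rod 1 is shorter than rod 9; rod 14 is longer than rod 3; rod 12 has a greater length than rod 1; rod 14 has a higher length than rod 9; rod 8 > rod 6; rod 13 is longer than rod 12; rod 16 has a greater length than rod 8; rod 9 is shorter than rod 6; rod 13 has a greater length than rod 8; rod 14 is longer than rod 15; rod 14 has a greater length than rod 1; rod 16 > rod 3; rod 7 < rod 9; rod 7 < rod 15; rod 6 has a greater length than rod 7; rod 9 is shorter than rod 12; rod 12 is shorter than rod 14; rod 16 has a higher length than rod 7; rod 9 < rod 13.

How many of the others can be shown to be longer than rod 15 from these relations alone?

Directly above rod 15: rod 8, rod 14.
One step further: rod 16, rod 13 (4 so far).
No other element is forced above rod 15 by the given relations, so the count is 4.

4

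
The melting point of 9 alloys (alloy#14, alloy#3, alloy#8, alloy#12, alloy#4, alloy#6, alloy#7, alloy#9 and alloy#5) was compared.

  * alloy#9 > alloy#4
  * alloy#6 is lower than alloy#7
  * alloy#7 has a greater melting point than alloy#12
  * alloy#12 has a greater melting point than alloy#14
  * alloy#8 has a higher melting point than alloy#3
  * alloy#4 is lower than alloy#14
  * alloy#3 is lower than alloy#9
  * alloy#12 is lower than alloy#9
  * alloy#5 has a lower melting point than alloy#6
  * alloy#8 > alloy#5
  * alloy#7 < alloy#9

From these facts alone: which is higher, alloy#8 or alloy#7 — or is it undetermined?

Following every chain through alloy#7: above alloy#7 we get alloy#9; below alloy#7 we get alloy#4, alloy#14, alloy#5, alloy#6, alloy#12.
alloy#8 is not reached, and no chain runs the other way from alloy#8 to alloy#7.
So the given relations leave the order of alloy#7 and alloy#8 undetermined.

undetermined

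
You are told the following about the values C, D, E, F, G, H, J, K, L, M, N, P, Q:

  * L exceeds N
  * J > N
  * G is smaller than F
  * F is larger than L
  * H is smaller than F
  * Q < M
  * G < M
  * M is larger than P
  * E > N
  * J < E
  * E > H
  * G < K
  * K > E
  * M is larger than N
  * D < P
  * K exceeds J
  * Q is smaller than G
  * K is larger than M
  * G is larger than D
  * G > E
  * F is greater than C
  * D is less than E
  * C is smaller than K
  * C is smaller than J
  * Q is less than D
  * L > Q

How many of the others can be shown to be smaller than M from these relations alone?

Directly below M: Q, N, P, G.
One step further: D, E (6 so far).
One step further: H, J (8 so far).
One step further: C (9 so far).
No other element is forced below M by the given relations, so the count is 9.

9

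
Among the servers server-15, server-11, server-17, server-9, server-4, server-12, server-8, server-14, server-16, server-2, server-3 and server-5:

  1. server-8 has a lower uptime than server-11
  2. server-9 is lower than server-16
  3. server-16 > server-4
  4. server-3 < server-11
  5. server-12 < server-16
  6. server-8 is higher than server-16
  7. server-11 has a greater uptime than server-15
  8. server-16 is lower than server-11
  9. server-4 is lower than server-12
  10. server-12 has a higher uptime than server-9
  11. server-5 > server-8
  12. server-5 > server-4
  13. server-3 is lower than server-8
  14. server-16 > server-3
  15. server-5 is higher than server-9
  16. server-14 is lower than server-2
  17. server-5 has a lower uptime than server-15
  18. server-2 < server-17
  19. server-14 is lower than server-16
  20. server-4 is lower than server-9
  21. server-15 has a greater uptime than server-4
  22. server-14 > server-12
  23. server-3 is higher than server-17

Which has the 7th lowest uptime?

server-3

Piecing the relations together gives one ordering: server-4 < server-9 < server-12 < server-14 < server-2 < server-17 < server-3 < server-16 < server-8 < server-5 < server-15 < server-11.
The 7th smallest is server-3.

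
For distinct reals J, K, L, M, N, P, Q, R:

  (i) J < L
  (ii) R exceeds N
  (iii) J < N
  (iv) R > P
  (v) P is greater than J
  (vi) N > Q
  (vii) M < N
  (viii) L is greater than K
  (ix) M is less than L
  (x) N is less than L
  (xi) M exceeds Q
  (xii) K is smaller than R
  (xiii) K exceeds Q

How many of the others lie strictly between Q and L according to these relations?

3

The relations place Q below L. An element lies strictly between them when it is forced above Q and also forced below L.
Above Q: {M, N, K, R}. Below L: {J, M, N, K}.
Intersection: {M, N, K} — 3.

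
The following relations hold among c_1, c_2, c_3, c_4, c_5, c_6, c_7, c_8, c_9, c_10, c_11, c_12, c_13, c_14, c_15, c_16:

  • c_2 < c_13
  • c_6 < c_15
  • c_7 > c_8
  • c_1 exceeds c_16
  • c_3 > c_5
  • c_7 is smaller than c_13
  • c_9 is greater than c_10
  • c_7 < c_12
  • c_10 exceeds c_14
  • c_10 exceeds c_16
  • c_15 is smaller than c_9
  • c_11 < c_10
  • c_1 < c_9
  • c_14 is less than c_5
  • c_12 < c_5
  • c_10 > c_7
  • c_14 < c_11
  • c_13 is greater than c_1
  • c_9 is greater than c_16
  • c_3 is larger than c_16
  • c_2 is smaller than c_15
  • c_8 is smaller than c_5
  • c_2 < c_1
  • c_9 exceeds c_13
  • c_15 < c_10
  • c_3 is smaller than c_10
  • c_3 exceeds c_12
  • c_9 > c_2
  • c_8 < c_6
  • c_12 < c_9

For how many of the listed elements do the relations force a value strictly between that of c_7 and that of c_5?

1

The relations place c_7 below c_5. An element lies strictly between them when it is forced above c_7 and also forced below c_5.
Above c_7: {c_12, c_3, c_13, c_10, c_9}. Below c_5: {c_8, c_14, c_12}.
Intersection: {c_12} — 1.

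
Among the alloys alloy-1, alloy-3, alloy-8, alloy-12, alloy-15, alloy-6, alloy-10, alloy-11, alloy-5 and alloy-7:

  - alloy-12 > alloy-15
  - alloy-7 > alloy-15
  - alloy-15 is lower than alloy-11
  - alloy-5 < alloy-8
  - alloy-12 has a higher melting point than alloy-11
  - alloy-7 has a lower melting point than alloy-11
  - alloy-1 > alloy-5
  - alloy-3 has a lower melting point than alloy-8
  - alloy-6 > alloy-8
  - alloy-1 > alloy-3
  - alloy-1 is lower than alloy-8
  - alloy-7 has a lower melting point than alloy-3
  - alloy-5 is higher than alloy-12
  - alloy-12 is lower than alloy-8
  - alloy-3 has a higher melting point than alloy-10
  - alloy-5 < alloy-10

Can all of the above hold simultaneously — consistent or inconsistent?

Every relation is compatible with alloy-15 < alloy-7 < alloy-11 < alloy-12 < alloy-5 < alloy-10 < alloy-3 < alloy-1 < alloy-8 < alloy-6; the set is consistent.

consistent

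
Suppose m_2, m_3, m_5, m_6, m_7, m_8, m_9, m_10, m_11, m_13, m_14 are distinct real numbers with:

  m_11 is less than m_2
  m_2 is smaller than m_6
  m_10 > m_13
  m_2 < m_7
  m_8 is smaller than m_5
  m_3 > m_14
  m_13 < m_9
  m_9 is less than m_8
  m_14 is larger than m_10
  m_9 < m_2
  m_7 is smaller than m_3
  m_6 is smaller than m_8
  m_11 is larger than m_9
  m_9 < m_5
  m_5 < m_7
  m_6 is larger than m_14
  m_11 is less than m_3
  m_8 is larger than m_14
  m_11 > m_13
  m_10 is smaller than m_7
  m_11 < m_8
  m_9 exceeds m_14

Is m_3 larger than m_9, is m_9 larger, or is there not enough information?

m_3

Link the given pairs in sequence: m_9 < m_11; m_11 < m_2; m_2 < m_6; m_6 < m_8; m_8 < m_5; m_5 < m_7; m_7 < m_3.
Together: m_9 < m_11 < m_2 < m_6 < m_8 < m_5 < m_7 < m_3.
So m_3 is larger.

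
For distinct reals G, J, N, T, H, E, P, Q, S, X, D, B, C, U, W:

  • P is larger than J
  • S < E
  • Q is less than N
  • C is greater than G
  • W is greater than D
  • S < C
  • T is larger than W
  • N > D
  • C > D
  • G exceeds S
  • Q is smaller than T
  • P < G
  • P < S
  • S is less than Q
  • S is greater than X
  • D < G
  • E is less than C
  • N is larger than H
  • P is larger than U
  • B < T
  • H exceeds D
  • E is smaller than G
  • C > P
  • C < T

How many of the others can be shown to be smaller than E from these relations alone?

From E the given relations immediately reach S.
From those, P, X — 3 in total.
From those, J, U — 5 in total.
Nothing else is reachable below E; 5 in all.

5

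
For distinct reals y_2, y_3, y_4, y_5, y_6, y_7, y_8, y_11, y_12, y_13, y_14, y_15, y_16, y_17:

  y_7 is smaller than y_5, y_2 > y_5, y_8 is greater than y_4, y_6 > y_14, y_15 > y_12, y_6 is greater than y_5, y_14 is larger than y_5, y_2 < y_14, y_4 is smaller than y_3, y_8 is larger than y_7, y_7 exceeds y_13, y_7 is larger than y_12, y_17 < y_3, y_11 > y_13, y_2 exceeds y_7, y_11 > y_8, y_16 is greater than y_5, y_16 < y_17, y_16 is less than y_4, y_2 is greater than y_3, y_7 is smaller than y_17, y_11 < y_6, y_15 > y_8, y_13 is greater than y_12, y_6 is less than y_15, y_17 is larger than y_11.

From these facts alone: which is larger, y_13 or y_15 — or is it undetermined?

y_15

y_13 < y_7 < y_5 < y_16 < y_4 < y_8 < y_11 < y_17 < y_3 < y_2 < y_14 < y_6 < y_15, by transitivity through y_7, y_5, y_16, y_4, y_8, y_11, y_17, y_3, y_2, y_14, y_6.
So y_15 is larger.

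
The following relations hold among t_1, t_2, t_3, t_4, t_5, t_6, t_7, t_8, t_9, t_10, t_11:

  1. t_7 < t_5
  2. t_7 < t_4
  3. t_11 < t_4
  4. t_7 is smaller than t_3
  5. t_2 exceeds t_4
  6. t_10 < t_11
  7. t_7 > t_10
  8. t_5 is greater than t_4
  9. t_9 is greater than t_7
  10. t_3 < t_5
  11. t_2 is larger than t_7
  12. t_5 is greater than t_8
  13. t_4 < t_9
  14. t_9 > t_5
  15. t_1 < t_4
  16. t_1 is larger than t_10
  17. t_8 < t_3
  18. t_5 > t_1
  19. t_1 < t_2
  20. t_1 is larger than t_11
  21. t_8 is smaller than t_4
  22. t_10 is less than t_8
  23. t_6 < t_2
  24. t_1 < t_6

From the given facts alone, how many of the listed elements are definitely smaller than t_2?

7

Directly below t_2: t_7, t_1, t_4, t_6.
One step further: t_10, t_11, t_8 (7 so far).
No other element is forced below t_2 by the given relations, so the count is 7.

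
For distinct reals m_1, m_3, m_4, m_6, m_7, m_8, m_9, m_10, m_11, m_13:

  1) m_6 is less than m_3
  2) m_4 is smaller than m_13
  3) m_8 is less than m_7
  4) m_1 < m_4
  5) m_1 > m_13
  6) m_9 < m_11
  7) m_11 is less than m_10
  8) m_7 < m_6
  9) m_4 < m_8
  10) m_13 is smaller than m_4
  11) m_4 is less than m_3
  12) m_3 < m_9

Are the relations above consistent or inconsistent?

inconsistent

Chaining the given relations yields m_13 < m_1 < m_4, so m_13 < m_4. But one relation states m_4 < m_13. These cannot both hold.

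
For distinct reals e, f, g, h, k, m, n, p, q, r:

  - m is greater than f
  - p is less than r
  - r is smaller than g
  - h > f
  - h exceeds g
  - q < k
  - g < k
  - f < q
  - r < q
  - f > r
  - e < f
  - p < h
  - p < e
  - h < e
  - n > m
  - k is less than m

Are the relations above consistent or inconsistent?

inconsistent

Chaining the given relations yields h < e < f, so h < f. But one relation states f < h. These cannot both hold.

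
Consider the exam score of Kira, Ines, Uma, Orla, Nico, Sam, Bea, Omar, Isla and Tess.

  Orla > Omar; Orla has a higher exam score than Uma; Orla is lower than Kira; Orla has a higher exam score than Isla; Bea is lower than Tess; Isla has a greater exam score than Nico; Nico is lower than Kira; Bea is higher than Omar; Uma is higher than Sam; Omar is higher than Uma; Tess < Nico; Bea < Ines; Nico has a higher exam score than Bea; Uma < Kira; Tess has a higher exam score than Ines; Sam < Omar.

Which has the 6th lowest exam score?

Tess

Piecing the relations together gives one ordering: Sam < Uma < Omar < Bea < Ines < Tess < Nico < Isla < Orla < Kira.
Counting 6 from the smallest end gives Tess.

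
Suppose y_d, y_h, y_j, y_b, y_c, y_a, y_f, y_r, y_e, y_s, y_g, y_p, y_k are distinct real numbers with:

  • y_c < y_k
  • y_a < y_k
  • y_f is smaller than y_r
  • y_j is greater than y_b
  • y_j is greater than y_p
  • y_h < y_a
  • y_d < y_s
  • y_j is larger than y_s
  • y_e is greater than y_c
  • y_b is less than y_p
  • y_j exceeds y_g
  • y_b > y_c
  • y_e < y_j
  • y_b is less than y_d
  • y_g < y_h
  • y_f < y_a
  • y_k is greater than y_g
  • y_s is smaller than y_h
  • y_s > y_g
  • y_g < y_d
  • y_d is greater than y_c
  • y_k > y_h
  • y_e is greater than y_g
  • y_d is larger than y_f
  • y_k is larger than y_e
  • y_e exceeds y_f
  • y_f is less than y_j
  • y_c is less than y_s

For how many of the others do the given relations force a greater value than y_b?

7

Directly above y_b: y_p, y_d, y_j.
One step further: y_s (4 so far).
One step further: y_h (5 so far).
One step further: y_a, y_k (7 so far).
No other element is forced above y_b by the given relations, so the count is 7.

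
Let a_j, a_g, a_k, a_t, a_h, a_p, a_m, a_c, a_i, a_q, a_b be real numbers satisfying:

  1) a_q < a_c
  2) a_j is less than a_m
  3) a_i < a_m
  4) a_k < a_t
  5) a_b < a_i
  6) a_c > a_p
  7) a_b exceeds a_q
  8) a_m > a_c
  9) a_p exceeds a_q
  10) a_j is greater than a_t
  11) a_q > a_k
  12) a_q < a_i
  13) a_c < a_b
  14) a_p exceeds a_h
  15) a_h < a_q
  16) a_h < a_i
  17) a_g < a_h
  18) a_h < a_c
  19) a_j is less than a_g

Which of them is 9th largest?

a_j

The consecutive relations fix a unique order: a_k < a_t < a_j < a_g < a_h < a_q < a_p < a_c < a_b < a_i < a_m.
Counting 9 from the largest end gives a_j.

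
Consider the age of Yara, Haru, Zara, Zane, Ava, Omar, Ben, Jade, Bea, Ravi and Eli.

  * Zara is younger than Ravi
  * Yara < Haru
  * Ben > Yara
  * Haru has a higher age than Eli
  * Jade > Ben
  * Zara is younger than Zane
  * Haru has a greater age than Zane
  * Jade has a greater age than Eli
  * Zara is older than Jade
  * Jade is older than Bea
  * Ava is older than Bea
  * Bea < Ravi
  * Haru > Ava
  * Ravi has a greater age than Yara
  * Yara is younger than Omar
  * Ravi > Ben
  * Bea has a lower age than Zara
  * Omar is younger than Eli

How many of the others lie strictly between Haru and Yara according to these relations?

Chaining upward from Yara reaches: Omar, Eli, Ben, Jade, Zara, Zane, Ravi.
Chaining downward from Haru reaches: Omar, Eli, Ben, Bea, Ava, Jade, Zara, Zane.
Strictly between Yara and Haru are those in both lists: Omar, Eli, Ben, Jade, Zara, Zane — 6 elements.

6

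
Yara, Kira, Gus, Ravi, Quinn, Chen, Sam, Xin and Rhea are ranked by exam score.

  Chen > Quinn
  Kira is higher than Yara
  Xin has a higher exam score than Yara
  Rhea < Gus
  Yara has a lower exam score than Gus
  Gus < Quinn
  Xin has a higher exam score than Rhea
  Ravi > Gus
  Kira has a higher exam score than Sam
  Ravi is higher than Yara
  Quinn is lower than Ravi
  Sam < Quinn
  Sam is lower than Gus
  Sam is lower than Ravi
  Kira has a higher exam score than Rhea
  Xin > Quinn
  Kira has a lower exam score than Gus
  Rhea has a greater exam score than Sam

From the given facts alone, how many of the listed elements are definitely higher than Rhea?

The elements the relations force above Rhea are Kira, Gus, Quinn, Chen, Ravi, Xin — no chain reaches any other.
That is 6.

6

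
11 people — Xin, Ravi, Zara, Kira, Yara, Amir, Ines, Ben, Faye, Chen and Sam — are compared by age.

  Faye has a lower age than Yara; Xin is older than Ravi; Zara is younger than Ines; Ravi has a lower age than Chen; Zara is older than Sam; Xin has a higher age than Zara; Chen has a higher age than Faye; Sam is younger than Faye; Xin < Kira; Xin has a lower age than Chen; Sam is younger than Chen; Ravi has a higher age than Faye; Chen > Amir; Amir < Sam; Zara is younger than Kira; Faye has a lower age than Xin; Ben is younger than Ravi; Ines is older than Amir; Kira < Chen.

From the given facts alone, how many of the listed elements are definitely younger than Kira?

From Kira the given relations immediately reach Zara, Xin.
From those, Sam, Faye, Ravi — 5 in total.
From those, Amir, Ben — 7 in total.
No other element is forced below Kira by the given relations, so the count is 7.

7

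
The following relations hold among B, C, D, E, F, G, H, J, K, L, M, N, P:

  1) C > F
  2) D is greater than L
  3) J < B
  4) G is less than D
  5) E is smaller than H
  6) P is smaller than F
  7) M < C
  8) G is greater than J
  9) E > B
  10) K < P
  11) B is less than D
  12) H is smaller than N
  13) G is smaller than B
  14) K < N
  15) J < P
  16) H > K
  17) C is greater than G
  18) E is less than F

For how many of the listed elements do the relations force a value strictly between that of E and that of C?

The relations place E below C. An element lies strictly between them when it is forced above E and also forced below C.
Above E: {H, N, F}. Below C: {J, G, M, B, K, P, F}.
Intersection: {F} — 1.

1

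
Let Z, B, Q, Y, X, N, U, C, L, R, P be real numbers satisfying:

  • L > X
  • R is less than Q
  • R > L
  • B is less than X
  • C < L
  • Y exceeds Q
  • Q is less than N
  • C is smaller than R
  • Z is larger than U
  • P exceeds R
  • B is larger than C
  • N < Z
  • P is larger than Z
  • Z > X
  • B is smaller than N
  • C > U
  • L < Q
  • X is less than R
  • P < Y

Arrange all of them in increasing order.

Nothing is placed below U, so it is least; from there U < C; C < B; B < X; X < L; L < R; R < Q; Q < N; N < Z; Z < P; P < Y, each given directly.

U < C < B < X < L < R < Q < N < Z < P < Y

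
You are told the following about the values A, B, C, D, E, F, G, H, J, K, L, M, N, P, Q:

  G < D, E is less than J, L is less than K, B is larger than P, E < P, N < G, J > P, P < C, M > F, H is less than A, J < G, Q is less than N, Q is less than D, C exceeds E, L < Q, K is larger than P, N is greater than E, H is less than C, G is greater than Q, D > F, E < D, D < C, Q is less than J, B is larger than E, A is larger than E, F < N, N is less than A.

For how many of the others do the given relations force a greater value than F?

The elements the relations force above F are N, G, M, D, C, A — no chain reaches any other.
That is 6.

6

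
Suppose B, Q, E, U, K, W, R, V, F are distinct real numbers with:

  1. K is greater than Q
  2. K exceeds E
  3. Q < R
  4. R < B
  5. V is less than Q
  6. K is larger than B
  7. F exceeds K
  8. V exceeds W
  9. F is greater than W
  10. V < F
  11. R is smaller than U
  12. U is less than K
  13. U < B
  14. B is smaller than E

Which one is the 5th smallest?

Piecing the relations together gives one ordering: W < V < Q < R < U < B < E < K < F.
Counting 5 from the smallest end gives U.

U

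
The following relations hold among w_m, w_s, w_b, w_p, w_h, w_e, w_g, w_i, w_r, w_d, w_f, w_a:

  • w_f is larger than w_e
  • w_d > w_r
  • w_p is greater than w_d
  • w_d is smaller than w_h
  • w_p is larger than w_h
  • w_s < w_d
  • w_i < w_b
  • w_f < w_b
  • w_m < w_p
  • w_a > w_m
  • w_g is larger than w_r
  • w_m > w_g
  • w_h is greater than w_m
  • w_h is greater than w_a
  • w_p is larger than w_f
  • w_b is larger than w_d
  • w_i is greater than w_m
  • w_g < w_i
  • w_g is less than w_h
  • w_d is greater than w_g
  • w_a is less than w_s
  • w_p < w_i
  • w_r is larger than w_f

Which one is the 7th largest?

w_a

Piecing the relations together gives one ordering: w_e < w_f < w_r < w_g < w_m < w_a < w_s < w_d < w_h < w_p < w_i < w_b.
Counting 7 from the largest end gives w_a.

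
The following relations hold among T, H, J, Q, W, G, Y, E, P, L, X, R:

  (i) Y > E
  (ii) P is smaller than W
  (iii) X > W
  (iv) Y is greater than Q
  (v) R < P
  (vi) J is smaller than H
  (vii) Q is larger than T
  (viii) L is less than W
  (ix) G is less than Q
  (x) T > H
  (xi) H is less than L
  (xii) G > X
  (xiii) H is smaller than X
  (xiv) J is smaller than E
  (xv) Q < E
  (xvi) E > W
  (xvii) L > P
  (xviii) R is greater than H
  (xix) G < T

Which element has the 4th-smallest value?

Piecing the relations together gives one ordering: J < H < R < P < L < W < X < G < T < Q < E < Y.
Counting 4 from the smallest end gives P.

P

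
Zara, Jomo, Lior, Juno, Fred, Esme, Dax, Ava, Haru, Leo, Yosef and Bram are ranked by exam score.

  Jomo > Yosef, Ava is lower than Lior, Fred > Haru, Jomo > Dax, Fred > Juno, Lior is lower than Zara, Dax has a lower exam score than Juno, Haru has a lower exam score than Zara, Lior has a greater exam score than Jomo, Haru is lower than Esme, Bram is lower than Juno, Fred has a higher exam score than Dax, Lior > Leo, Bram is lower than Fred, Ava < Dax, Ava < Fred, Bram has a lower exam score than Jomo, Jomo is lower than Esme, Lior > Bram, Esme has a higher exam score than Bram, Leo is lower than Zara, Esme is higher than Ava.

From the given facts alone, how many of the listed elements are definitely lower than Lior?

From Lior the given relations immediately reach Bram, Ava, Leo, Jomo.
From those, Yosef, Dax — 6 in total.
No other element is forced below Lior by the given relations, so the count is 6.

6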